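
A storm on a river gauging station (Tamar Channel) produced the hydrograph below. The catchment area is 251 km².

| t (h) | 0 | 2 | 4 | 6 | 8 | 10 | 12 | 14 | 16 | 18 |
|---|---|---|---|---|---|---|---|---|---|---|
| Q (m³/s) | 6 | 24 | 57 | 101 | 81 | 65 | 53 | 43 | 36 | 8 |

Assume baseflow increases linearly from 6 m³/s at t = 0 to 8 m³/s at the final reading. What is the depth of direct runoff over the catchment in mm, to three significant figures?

d ≈ 11.6 mm

Direct runoff: 0.00, 17.78, 50.56, 94.33, 74.11, 57.89, 45.67, 35.44, 28.22, 0.00 m³/s; ΣQ_DR = 404.0 m³/s.
V = ΣQ_DR · Δt = 404.0 × 7200 s = 2.909 × 10^6 m³.
Over A = 251 km², depth = V / A = 11.6 mm.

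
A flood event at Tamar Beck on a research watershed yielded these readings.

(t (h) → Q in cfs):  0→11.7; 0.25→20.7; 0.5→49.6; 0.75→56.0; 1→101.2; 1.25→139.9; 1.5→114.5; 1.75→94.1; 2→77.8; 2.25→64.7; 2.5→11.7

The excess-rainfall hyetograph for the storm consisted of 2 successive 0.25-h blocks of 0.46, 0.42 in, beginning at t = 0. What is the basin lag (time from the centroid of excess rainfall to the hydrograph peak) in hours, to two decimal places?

t_L ≈ 1.01 h

Centroid of excess rainfall: t_c = Σ P_i·t̄_i / ΣP_i = 0.2443 h (block centres at 0.125, 0.375 h).
Hydrograph peak occurs at t = 1.25 h, so basin lag t_L = 1.25 − 0.2443 = 1.01 h.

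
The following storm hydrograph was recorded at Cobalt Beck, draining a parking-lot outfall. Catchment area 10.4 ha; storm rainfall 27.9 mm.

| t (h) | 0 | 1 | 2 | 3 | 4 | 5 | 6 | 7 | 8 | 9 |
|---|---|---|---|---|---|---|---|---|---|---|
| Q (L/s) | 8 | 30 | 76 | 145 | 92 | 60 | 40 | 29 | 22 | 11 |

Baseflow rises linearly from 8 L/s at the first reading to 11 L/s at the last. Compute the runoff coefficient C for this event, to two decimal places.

ΣQ_DR = 418.0 L/s; V = ΣQ_DR·Δt = 1.505 × 10^6 L.
Runoff depth d = V / A = 14.47 mm.
C = d / P = 14.47 / 27.9 = 0.52.

C ≈ 0.52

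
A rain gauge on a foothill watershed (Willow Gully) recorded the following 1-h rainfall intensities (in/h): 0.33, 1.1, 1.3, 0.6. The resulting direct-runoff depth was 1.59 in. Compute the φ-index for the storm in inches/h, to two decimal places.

Only the 3 blocks with intensity above φ contribute runoff: 1.1, 1.3, 0.6 in/h.
Σ(I−φ)·Δt = d  ⇒  (1.1+1.3+0.6 − 3φ)·1 = 1.59
φ = (3.000 − 1.59/1) / 3 = 0.47 in/h.

φ ≈ 0.47 in/h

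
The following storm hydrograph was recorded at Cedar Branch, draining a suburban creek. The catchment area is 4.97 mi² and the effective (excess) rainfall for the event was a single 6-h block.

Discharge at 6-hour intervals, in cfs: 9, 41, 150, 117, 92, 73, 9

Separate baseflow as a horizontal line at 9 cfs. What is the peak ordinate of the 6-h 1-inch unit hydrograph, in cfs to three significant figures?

Direct runoff: 0.0, 32.0, 141.0, 108.0, 83.0, 64.0, 0.0 cfs; ΣQ_DR = 428.0 cfs, peak = 141.0 cfs.
Runoff depth d = ΣQ_DR·Δt / A = 428.0 × 21600 / (4.97 mi²) = 0.8007 in.
The 1-inch UH is the DRH scaled by (1 in)/d, so U_p = 141.0 × 1/0.8007 = 176 cfs.

U_p ≈ 176 cfs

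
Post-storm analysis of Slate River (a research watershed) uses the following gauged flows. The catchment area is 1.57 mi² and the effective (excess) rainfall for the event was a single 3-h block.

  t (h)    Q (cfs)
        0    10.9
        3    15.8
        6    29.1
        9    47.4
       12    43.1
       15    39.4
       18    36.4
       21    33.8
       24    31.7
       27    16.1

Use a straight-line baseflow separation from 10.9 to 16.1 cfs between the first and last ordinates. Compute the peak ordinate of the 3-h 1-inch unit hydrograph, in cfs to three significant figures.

Direct runoff: 0.00, 4.32, 17.04, 34.77, 29.89, 25.61, 22.03, 18.86, 16.18, 0.00 cfs; ΣQ_DR = 168.7 cfs, peak = 34.77 cfs.
Runoff depth d = ΣQ_DR·Δt / A = 168.7 × 10800 / (1.57 mi²) = 0.4995 in.
The 1-inch UH is the DRH scaled by (1 in)/d, so U_p = 34.77 × 1/0.4995 = 69.6 cfs.

U_p ≈ 69.6 cfs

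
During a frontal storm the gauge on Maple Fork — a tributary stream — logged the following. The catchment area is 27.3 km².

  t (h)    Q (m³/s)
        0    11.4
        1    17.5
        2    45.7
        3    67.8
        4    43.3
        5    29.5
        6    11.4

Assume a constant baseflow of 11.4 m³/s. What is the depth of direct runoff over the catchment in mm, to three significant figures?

Direct runoff: 0.0, 6.1, 34.3, 56.4, 31.9, 18.1, 0.0 m³/s; ΣQ_DR = 146.8 m³/s.
V = ΣQ_DR · Δt = 146.8 × 3600 s = 5.285 × 10^5 m³.
Over A = 27.3 km², depth = V / A = 19.4 mm.

d ≈ 19.4 mm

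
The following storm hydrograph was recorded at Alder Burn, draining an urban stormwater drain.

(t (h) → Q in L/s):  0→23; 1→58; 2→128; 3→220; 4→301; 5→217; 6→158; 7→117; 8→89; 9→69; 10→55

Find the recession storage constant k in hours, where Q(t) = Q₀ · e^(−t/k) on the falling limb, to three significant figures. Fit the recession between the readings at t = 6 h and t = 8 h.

On the falling limb, Q drops from 158 to 89 L/s between t = 6 h and t = 8 h (Δt = 2 h).
k = −Δt / ln(Q₂/Q₁) = −2 / ln(89/158) = 3.48 h.

k ≈ 3.48 h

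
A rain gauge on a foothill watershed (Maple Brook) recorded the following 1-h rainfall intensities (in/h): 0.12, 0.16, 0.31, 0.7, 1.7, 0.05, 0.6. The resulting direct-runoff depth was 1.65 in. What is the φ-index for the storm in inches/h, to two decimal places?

φ ≈ 0.45 in/h

Only the 3 blocks with intensity above φ contribute runoff: 0.7, 1.7, 0.6 in/h.
Σ(I−φ)·Δt = d  ⇒  (0.7+1.7+0.6 − 3φ)·1 = 1.65
φ = (3.000 − 1.65/1) / 3 = 0.45 in/h.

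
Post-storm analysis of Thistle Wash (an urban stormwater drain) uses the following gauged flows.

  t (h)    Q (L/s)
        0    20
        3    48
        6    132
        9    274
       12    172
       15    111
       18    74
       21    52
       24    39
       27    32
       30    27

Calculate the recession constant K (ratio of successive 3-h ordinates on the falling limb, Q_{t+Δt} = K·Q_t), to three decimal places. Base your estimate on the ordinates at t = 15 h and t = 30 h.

Using the recession-limb readings at t = 15 h and t = 30 h: Q falls from 111 to 27 L/s over 5 intervals.
K = (Q₂/Q₁)^(1/5) = (27/111)^(1/5) = 0.754.

K ≈ 0.754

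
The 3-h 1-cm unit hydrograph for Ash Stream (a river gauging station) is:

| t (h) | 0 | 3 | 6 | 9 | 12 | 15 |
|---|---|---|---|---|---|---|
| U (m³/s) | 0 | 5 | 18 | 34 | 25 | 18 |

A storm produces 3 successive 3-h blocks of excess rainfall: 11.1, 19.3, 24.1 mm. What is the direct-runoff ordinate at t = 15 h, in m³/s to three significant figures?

Q ≈ 150 m³/s

By discrete convolution, Q_j = Σ (P_i / 10 mm) · U_{j−i}.
At t = 15 h (j=5): Q = (11.1/10)·18 + (19.3/10)·25 + (24.1/10)·34 = 150 m³/s.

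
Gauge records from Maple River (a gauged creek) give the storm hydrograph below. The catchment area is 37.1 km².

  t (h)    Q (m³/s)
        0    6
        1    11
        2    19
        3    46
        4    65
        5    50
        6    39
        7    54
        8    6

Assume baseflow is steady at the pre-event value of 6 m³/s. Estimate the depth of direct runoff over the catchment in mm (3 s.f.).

Direct runoff: 0.0, 5.0, 13.0, 40.0, 59.0, 44.0, 33.0, 48.0, 0.0 m³/s; ΣQ_DR = 242.0 m³/s.
V = ΣQ_DR · Δt = 242.0 × 3600 s = 8.712 × 10^5 m³.
Over A = 37.1 km², depth = V / A = 23.5 mm.

d ≈ 23.5 mm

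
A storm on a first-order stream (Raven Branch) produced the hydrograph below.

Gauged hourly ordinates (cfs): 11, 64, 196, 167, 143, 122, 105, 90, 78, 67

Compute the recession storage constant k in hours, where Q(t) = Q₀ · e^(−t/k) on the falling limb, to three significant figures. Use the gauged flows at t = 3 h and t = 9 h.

k ≈ 6.57 h

On the falling limb, Q drops from 167 to 67 cfs between t = 3 h and t = 9 h (Δt = 6 h).
k = −Δt / ln(Q₂/Q₁) = −6 / ln(67/167) = 6.57 h.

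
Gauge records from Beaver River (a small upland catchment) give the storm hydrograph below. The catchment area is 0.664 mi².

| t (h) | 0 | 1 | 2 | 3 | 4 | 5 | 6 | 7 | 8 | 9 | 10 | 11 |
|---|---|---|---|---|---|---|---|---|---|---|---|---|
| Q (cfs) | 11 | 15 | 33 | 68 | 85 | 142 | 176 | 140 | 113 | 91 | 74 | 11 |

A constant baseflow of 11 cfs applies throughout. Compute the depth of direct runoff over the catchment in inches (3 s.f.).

d ≈ 1.93 in

Direct runoff: 0.0, 4.0, 22.0, 57.0, 74.0, 131.0, 165.0, 129.0, 102.0, 80.0, 63.0, 0.0 cfs; ΣQ_DR = 827.0 cfs.
V = ΣQ_DR · Δt = 827.0 × 3600 s = 2.977 × 10^6 ft³.
Over A = 0.664 mi², depth = V / A = 1.93 in.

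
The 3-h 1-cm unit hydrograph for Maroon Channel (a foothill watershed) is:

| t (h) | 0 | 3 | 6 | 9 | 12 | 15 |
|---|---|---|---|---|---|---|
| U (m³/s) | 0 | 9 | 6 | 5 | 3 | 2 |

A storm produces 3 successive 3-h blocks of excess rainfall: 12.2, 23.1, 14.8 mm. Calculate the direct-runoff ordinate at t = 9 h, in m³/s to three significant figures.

Q ≈ 33.3 m³/s

By discrete convolution, Q_j = Σ (P_i / 10 mm) · U_{j−i}.
At t = 9 h (j=3): Q = (12.2/10)·5 + (23.1/10)·6 + (14.8/10)·9 = 33.3 m³/s.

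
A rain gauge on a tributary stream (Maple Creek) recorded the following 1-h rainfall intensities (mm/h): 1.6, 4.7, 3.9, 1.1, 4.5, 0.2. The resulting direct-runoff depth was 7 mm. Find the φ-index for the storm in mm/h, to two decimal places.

Only the 3 blocks with intensity above φ contribute runoff: 4.7, 3.9, 4.5 mm/h.
Σ(I−φ)·Δt = d  ⇒  (4.7+3.9+4.5 − 3φ)·1 = 7
φ = (13.10 − 7/1) / 3 = 2.03 mm/h.

φ ≈ 2.03 mm/h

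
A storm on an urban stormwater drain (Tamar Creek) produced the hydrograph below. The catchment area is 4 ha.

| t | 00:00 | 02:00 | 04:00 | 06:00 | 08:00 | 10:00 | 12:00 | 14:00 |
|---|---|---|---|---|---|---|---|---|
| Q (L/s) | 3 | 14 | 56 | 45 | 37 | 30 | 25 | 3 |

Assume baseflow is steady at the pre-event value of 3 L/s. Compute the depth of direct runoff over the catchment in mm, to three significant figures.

d ≈ 34.0 mm

Direct runoff: 0.0, 11.0, 53.0, 42.0, 34.0, 27.0, 22.0, 0.0 L/s; ΣQ_DR = 189.0 L/s.
V = ΣQ_DR · Δt = 189.0 × 7200 s = 1.361 × 10^6 L.
Over A = 4 ha, depth = V / A = 34.0 mm.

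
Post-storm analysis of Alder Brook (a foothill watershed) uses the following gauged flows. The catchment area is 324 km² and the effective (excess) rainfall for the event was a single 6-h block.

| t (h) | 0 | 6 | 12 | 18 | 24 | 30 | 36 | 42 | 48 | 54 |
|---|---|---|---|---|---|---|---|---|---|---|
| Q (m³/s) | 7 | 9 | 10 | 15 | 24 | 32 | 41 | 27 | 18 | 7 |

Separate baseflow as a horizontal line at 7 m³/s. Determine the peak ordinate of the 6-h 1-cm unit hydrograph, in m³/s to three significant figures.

U_p ≈ 42.5 m³/s

Direct runoff: 0.0, 2.0, 3.0, 8.0, 17.0, 25.0, 34.0, 20.0, 11.0, 0.0 m³/s; ΣQ_DR = 120.0 m³/s, peak = 34.0 m³/s.
Runoff depth d = ΣQ_DR·Δt / A = 120.0 × 21600 / (324 km²) = 8.000 mm.
The 1-cm UH is the DRH scaled by (10 mm)/d, so U_p = 34.0 × 10/8.000 = 42.5 m³/s.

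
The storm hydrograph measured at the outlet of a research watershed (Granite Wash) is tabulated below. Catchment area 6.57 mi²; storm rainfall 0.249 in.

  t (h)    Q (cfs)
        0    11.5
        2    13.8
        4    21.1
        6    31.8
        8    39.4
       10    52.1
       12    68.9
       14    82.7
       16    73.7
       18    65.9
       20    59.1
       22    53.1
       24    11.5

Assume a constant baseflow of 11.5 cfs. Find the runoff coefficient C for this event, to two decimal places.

C ≈ 0.82

ΣQ_DR = 435.1 cfs; V = ΣQ_DR·Δt = 3.133 × 10^6 ft³.
Runoff depth d = V / A = 0.2052 in.
C = d / P = 0.2052 / 0.249 = 0.82.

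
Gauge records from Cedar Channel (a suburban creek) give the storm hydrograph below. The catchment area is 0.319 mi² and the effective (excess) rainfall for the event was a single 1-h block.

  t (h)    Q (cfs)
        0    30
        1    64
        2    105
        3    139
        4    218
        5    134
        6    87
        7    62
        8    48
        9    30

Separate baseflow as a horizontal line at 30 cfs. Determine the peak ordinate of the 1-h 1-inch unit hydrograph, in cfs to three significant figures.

U_p ≈ 62.7 cfs

Direct runoff: 0.0, 34.0, 75.0, 109.0, 188.0, 104.0, 57.0, 32.0, 18.0, 0.0 cfs; ΣQ_DR = 617.0 cfs, peak = 188.0 cfs.
Runoff depth d = ΣQ_DR·Δt / A = 617.0 × 3600 / (0.319 mi²) = 2.997 in.
The 1-inch UH is the DRH scaled by (1 in)/d, so U_p = 188.0 × 1/2.997 = 62.7 cfs.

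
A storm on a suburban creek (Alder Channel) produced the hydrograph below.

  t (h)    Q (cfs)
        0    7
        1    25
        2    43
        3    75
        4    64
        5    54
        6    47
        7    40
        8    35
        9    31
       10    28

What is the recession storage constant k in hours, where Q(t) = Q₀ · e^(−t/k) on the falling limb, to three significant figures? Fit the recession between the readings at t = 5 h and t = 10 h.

On the falling limb, Q drops from 54 to 28 cfs between t = 5 h and t = 10 h (Δt = 5 h).
k = −Δt / ln(Q₂/Q₁) = −5 / ln(28/54) = 7.61 h.

k ≈ 7.61 h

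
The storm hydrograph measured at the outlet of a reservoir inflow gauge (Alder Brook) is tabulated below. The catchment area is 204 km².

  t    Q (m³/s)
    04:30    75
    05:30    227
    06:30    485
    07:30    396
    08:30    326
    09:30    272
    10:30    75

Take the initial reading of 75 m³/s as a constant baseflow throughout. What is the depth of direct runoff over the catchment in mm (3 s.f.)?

d ≈ 23.5 mm

Direct runoff: 0.0, 152.0, 410.0, 321.0, 251.0, 197.0, 0.0 m³/s; ΣQ_DR = 1331 m³/s.
V = ΣQ_DR · Δt = 1331 × 3600 s = 4.792 × 10^6 m³.
Over A = 204 km², depth = V / A = 23.5 mm.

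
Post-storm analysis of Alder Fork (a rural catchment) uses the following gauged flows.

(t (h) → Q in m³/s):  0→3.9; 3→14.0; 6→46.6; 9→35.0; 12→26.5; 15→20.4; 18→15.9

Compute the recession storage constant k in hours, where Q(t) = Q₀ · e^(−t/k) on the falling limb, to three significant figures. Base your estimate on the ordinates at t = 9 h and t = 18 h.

k ≈ 11.4 h

On the falling limb, Q drops from 35.0 to 15.9 m³/s between t = 9 h and t = 18 h (Δt = 9 h).
k = −Δt / ln(Q₂/Q₁) = −9 / ln(15.9/35.0) = 11.4 h.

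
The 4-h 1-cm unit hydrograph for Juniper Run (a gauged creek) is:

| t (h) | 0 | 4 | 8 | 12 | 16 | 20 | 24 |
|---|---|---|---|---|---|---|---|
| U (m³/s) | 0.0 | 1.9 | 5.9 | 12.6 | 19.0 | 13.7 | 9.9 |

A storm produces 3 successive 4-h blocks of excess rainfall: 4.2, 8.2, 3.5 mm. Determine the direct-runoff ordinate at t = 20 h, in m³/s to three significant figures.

By discrete convolution, Q_j = Σ (P_i / 10 mm) · U_{j−i}.
At t = 20 h (j=5): Q = (4.2/10)·13.7 + (8.2/10)·19.0 + (3.5/10)·12.6 = 25.7 m³/s.

Q ≈ 25.7 m³/s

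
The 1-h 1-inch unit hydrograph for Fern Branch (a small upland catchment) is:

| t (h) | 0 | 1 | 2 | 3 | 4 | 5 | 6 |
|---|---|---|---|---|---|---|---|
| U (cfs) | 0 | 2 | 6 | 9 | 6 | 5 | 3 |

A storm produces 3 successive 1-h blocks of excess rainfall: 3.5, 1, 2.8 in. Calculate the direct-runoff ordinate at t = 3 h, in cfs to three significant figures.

By discrete convolution, Q_j = Σ (P_i / 1 in) · U_{j−i}.
At t = 3 h (j=3): Q = (3.5/1)·9 + (1/1)·6 + (2.8/1)·2 = 43.1 cfs.

Q ≈ 43.1 cfs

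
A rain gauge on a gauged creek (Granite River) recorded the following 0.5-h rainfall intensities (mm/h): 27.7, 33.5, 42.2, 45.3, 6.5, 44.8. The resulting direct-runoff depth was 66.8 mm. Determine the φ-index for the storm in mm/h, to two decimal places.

Only the 5 blocks with intensity above φ contribute runoff: 27.7, 33.5, 42.2, 45.3, 44.8 mm/h.
Σ(I−φ)·Δt = d  ⇒  (27.7+33.5+42.2+45.3+44.8 − 5φ)·0.5 = 66.8
φ = (193.5 − 66.8/0.5) / 5 = 11.98 mm/h.

φ ≈ 11.98 mm/h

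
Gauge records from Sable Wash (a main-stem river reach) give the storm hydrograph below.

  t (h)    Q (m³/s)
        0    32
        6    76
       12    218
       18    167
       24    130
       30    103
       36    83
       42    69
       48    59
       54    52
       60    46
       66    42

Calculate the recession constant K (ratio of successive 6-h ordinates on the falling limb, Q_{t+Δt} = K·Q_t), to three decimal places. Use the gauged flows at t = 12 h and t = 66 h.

K ≈ 0.833

Using the recession-limb readings at t = 12 h and t = 66 h: Q falls from 218 to 42 m³/s over 9 intervals.
K = (Q₂/Q₁)^(1/9) = (42/218)^(1/9) = 0.833.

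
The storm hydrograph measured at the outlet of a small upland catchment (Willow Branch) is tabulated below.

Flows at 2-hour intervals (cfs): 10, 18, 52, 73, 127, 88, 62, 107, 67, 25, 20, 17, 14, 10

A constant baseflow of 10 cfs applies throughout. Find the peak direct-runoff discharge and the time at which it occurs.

Subtracting baseflow gives direct-runoff ordinates: 0.0, 8.0, 42.0, 63.0, 117.0, 78.0, 52.0, 97.0, 57.0, 15.0, 10.0, 7.0, 4.0, 0.0 cfs.
The maximum is 117.0 cfs, occurring at the reading for t = 8 h.

Q_p = 117.0 cfs at t = 8 h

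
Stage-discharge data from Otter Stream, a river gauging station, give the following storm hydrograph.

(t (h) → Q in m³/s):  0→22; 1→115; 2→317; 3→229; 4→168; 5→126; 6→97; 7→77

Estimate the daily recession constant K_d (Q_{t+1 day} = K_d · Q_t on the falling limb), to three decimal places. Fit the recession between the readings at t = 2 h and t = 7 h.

Between t = 2 h and t = 7 h the flow falls from 317 to 77 m³/s over 5×1 h = 5 h.
Per-interval ratio K = (77/317)^(1/5) = 0.7535; K_d = K^(24/1) = 0.001.

K_d ≈ 0.001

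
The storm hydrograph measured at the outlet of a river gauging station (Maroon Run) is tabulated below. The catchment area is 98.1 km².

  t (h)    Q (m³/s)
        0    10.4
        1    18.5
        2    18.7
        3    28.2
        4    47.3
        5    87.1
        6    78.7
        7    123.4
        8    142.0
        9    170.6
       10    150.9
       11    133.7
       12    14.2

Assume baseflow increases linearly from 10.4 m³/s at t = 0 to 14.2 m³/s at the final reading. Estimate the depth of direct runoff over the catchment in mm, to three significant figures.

d ≈ 31.7 mm

Direct runoff: 0.00, 7.78, 7.67, 16.85, 35.63, 75.12, 66.40, 110.78, 129.07, 157.35, 137.33, 119.82, 0.00 m³/s; ΣQ_DR = 863.8 m³/s.
V = ΣQ_DR · Δt = 863.8 × 3600 s = 3.110 × 10^6 m³.
Over A = 98.1 km², depth = V / A = 31.7 mm.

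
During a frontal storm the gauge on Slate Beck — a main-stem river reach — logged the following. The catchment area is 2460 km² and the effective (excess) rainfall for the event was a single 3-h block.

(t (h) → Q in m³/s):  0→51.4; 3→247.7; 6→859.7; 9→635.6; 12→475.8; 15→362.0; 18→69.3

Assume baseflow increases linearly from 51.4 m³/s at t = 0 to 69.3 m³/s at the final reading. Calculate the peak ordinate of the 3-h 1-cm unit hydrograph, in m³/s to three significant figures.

U_p ≈ 802 m³/s

Direct runoff: 0.00, 193.32, 802.33, 575.25, 412.47, 295.68, 0.00 m³/s; ΣQ_DR = 2279 m³/s, peak = 802.33 m³/s.
Runoff depth d = ΣQ_DR·Δt / A = 2279 × 10800 / (2460 km²) = 10.01 mm.
The 1-cm UH is the DRH scaled by (10 mm)/d, so U_p = 802.33 × 10/10.01 = 802 m³/s.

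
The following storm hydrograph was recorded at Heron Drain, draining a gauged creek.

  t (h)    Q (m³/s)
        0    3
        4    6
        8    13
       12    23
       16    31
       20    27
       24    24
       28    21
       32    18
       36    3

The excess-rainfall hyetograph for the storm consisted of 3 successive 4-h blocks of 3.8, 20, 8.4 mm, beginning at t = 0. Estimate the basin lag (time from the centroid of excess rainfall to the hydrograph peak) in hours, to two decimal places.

Centroid of excess rainfall: t_c = Σ P_i·t̄_i / ΣP_i = 6.5714 h (block centres at 2, 6, 10 h).
Hydrograph peak occurs at t = 16 h, so basin lag t_L = 16 − 6.5714 = 9.43 h.

t_L ≈ 9.43 h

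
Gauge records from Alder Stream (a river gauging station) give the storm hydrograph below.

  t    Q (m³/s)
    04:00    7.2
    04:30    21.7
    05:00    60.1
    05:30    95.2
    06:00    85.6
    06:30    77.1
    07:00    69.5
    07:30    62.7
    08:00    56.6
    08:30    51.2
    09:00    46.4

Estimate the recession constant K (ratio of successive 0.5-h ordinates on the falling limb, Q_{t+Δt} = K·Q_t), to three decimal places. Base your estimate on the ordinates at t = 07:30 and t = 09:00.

K ≈ 0.905

Using the recession-limb readings at t = 07:30 and t = 09:00: Q falls from 62.7 to 46.4 m³/s over 3 intervals.
K = (Q₂/Q₁)^(1/3) = (46.4/62.7)^(1/3) = 0.905.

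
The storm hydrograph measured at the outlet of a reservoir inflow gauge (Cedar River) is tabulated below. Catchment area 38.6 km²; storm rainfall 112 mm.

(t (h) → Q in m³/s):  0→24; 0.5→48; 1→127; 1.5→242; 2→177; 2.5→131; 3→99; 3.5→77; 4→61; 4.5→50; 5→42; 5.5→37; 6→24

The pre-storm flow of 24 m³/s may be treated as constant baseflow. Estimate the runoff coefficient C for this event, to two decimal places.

C ≈ 0.34

ΣQ_DR = 827.0 m³/s; V = ΣQ_DR·Δt = 1.489 × 10^6 m³.
Runoff depth d = V / A = 38.56 mm.
C = d / P = 38.56 / 112 = 0.34.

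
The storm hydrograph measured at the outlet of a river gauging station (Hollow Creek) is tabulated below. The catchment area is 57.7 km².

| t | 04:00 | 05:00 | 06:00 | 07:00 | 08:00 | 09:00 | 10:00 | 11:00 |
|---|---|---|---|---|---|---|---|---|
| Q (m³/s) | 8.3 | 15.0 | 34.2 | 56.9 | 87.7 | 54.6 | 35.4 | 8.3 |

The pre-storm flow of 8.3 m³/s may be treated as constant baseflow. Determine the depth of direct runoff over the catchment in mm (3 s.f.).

d ≈ 14.6 mm

Direct runoff: 0.0, 6.7, 25.9, 48.6, 79.4, 46.3, 27.1, 0.0 m³/s; ΣQ_DR = 234.0 m³/s.
V = ΣQ_DR · Δt = 234.0 × 3600 s = 8.424 × 10^5 m³.
Over A = 57.7 km², depth = V / A = 14.6 mm.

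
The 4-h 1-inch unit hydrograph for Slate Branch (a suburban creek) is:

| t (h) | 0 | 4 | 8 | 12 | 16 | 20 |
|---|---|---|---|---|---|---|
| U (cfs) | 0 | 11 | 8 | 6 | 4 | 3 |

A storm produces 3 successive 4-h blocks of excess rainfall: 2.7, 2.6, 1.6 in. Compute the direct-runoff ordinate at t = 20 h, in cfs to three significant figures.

By discrete convolution, Q_j = Σ (P_i / 1 in) · U_{j−i}.
At t = 20 h (j=5): Q = (2.7/1)·3 + (2.6/1)·4 + (1.6/1)·6 = 28.1 cfs.

Q ≈ 28.1 cfs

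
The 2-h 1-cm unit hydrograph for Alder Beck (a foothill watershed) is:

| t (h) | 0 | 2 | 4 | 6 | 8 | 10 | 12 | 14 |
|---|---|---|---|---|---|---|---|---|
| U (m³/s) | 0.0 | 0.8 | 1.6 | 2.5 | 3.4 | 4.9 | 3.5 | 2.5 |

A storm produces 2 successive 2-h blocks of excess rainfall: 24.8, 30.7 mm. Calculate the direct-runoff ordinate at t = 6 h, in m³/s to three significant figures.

By discrete convolution, Q_j = Σ (P_i / 10 mm) · U_{j−i}.
At t = 6 h (j=3): Q = (24.8/10)·2.5 + (30.7/10)·1.6 = 11.1 m³/s.

Q ≈ 11.1 m³/s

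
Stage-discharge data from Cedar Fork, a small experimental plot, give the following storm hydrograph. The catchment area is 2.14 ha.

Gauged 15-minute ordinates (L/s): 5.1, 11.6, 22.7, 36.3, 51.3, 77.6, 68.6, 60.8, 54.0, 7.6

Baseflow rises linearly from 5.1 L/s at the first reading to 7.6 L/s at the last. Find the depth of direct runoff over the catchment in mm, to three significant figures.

d ≈ 14.0 mm

Direct runoff: 0.00, 6.22, 17.04, 30.37, 45.09, 71.11, 61.83, 53.76, 46.68, 0.00 L/s; ΣQ_DR = 332.1 L/s.
V = ΣQ_DR · Δt = 332.1 × 900 s = 2.989 × 10^5 L.
Over A = 2.14 ha, depth = V / A = 14.0 mm.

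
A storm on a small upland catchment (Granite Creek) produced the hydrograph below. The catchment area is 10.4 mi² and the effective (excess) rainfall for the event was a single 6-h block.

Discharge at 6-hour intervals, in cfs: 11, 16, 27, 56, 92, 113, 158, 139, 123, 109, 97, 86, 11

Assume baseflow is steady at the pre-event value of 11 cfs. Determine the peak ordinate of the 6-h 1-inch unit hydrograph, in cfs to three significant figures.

Direct runoff: 0.0, 5.0, 16.0, 45.0, 81.0, 102.0, 147.0, 128.0, 112.0, 98.0, 86.0, 75.0, 0.0 cfs; ΣQ_DR = 895.0 cfs, peak = 147.0 cfs.
Runoff depth d = ΣQ_DR·Δt / A = 895.0 × 21600 / (10.4 mi²) = 0.8001 in.
The 1-inch UH is the DRH scaled by (1 in)/d, so U_p = 147.0 × 1/0.8001 = 184 cfs.

U_p ≈ 184 cfs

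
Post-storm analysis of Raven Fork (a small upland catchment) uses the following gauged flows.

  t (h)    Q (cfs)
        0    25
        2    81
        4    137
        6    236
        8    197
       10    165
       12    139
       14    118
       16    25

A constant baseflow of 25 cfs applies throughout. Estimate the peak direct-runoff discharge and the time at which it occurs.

Subtracting baseflow gives direct-runoff ordinates: 0.0, 56.0, 112.0, 211.0, 172.0, 140.0, 114.0, 93.0, 0.0 cfs.
The maximum is 211.0 cfs, occurring at the reading for t = 6 h.

Q_p = 211.0 cfs at t = 6 h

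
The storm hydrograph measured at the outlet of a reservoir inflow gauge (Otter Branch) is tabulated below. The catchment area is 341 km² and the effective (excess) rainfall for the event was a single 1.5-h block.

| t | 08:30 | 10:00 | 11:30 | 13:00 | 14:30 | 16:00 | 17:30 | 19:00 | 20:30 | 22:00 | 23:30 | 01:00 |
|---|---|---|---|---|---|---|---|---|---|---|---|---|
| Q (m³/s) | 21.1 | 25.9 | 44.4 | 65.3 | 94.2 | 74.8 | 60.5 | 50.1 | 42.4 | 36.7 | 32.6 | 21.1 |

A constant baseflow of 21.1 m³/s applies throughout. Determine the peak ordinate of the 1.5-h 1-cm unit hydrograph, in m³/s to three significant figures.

Direct runoff: 0.0, 4.8, 23.3, 44.2, 73.1, 53.7, 39.4, 29.0, 21.3, 15.6, 11.5, 0.0 m³/s; ΣQ_DR = 315.9 m³/s, peak = 73.1 m³/s.
Runoff depth d = ΣQ_DR·Δt / A = 315.9 × 5400 / (341 km²) = 5.003 mm.
The 1-cm UH is the DRH scaled by (10 mm)/d, so U_p = 73.1 × 10/5.003 = 146 m³/s.

U_p ≈ 146 m³/s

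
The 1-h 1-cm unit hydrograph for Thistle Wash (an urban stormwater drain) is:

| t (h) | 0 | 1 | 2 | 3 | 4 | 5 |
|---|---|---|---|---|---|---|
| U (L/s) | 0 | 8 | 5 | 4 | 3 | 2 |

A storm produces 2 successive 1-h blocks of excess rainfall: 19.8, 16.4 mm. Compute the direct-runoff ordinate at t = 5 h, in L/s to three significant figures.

By discrete convolution, Q_j = Σ (P_i / 10 mm) · U_{j−i}.
At t = 5 h (j=5): Q = (19.8/10)·2 + (16.4/10)·3 = 8.88 L/s.

Q ≈ 8.88 L/s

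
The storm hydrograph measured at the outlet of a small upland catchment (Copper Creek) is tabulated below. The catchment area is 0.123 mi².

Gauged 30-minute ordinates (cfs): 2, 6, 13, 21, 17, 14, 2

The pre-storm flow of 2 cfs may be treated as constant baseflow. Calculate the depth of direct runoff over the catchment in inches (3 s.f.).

Direct runoff: 0.0, 4.0, 11.0, 19.0, 15.0, 12.0, 0.0 cfs; ΣQ_DR = 61.00 cfs.
V = ΣQ_DR · Δt = 61.00 × 1800 s = 1.098 × 10^5 ft³.
Over A = 0.123 mi², depth = V / A = 0.384 in.

d ≈ 0.384 in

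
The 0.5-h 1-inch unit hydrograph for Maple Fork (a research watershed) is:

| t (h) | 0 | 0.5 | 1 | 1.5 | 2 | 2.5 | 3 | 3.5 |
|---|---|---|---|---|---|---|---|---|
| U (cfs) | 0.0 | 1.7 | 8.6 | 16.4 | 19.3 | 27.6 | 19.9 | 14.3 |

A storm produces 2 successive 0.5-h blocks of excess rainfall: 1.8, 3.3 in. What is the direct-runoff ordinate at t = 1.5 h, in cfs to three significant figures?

By discrete convolution, Q_j = Σ (P_i / 1 in) · U_{j−i}.
At t = 1.5 h (j=3): Q = (1.8/1)·16.4 + (3.3/1)·8.6 = 57.9 cfs.

Q ≈ 57.9 cfs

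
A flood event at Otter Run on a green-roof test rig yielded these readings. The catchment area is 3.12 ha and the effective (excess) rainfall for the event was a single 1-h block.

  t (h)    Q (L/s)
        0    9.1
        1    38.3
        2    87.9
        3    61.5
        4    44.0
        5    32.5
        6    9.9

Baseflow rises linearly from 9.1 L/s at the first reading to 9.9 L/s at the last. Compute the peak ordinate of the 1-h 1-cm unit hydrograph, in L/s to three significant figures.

U_p ≈ 31.4 L/s

Direct runoff: 0.00, 29.07, 78.53, 52.00, 34.37, 22.73, 0.00 L/s; ΣQ_DR = 216.7 L/s, peak = 78.53 L/s.
Runoff depth d = ΣQ_DR·Δt / A = 216.7 × 3600 / (3.12 ha) = 25.00 mm.
The 1-cm UH is the DRH scaled by (10 mm)/d, so U_p = 78.53 × 10/25.00 = 31.4 L/s.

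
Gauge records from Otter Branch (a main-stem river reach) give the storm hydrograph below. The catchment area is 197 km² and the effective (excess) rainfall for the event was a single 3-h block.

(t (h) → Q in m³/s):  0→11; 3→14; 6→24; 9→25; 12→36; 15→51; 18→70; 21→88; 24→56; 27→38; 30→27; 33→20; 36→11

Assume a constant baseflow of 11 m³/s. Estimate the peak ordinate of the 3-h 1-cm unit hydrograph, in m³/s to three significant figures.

Direct runoff: 0.0, 3.0, 13.0, 14.0, 25.0, 40.0, 59.0, 77.0, 45.0, 27.0, 16.0, 9.0, 0.0 m³/s; ΣQ_DR = 328.0 m³/s, peak = 77.0 m³/s.
Runoff depth d = ΣQ_DR·Δt / A = 328.0 × 10800 / (197 km²) = 17.98 mm.
The 1-cm UH is the DRH scaled by (10 mm)/d, so U_p = 77.0 × 10/17.98 = 42.8 m³/s.

U_p ≈ 42.8 m³/s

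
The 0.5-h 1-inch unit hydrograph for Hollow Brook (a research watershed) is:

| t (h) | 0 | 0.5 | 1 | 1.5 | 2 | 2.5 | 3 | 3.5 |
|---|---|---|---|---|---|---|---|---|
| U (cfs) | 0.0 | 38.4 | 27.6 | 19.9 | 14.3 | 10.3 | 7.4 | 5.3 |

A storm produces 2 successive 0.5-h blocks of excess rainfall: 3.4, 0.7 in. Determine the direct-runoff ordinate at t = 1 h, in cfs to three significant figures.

Q ≈ 121 cfs

By discrete convolution, Q_j = Σ (P_i / 1 in) · U_{j−i}.
At t = 1 h (j=2): Q = (3.4/1)·27.6 + (0.7/1)·38.4 = 121 cfs.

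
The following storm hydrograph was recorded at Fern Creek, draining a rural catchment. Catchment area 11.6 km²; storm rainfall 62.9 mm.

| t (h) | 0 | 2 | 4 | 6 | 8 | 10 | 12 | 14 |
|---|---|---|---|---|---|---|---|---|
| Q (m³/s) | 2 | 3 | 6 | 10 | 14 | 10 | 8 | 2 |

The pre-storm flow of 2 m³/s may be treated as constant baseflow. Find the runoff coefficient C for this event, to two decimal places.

C ≈ 0.38

ΣQ_DR = 39.00 m³/s; V = ΣQ_DR·Δt = 2.808 × 10^5 m³.
Runoff depth d = V / A = 24.21 mm.
C = d / P = 24.21 / 62.9 = 0.38.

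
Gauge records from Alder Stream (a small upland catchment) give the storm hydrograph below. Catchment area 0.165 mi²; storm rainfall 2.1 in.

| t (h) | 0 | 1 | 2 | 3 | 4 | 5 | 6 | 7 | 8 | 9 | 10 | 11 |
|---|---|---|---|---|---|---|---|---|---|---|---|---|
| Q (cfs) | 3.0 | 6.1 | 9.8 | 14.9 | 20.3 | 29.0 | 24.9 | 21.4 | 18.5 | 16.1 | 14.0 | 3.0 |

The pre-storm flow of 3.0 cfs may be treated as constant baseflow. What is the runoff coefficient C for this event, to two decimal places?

C ≈ 0.65

ΣQ_DR = 145.0 cfs; V = ΣQ_DR·Δt = 5.220 × 10^5 ft³.
Runoff depth d = V / A = 1.362 in.
C = d / P = 1.362 / 2.1 = 0.65.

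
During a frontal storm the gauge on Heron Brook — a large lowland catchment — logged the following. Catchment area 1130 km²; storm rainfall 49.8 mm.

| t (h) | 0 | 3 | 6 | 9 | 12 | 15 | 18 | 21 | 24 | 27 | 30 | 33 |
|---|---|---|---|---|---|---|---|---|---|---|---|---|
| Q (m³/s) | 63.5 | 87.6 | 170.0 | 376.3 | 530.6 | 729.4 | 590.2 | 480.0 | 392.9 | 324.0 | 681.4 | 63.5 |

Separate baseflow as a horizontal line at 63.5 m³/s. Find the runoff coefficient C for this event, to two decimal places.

ΣQ_DR = 3727 m³/s; V = ΣQ_DR·Δt = 4.026 × 10^7 m³.
Runoff depth d = V / A = 35.62 mm.
C = d / P = 35.62 / 49.8 = 0.72.

C ≈ 0.72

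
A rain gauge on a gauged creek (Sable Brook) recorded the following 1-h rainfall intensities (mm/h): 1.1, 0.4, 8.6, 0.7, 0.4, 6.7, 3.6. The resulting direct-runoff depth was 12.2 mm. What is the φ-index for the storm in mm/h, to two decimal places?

φ ≈ 2.23 mm/h

Only the 3 blocks with intensity above φ contribute runoff: 8.6, 6.7, 3.6 mm/h.
Σ(I−φ)·Δt = d  ⇒  (8.6+6.7+3.6 − 3φ)·1 = 12.2
φ = (18.90 − 12.2/1) / 3 = 2.23 mm/h.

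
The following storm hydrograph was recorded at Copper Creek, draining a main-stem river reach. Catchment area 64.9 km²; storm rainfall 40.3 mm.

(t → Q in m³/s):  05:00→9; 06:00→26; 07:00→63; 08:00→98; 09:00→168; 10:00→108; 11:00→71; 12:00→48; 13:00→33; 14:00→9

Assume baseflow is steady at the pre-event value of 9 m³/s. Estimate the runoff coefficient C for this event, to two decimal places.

C ≈ 0.75

ΣQ_DR = 543.0 m³/s; V = ΣQ_DR·Δt = 1.955 × 10^6 m³.
Runoff depth d = V / A = 30.12 mm.
C = d / P = 30.12 / 40.3 = 0.75.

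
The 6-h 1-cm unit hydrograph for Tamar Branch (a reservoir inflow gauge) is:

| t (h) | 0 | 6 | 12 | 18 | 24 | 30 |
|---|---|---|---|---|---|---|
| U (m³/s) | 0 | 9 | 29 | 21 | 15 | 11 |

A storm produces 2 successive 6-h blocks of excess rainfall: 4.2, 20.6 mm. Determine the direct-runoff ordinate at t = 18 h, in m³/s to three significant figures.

By discrete convolution, Q_j = Σ (P_i / 10 mm) · U_{j−i}.
At t = 18 h (j=3): Q = (4.2/10)·21 + (20.6/10)·29 = 68.6 m³/s.

Q ≈ 68.6 m³/s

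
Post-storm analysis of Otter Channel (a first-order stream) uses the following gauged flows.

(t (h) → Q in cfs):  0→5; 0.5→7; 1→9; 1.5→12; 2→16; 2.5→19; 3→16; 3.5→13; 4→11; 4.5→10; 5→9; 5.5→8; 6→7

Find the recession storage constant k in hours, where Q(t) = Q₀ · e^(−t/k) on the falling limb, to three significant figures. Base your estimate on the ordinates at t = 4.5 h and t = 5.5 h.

k ≈ 4.48 h

On the falling limb, Q drops from 10 to 8 cfs between t = 4.5 h and t = 5.5 h (Δt = 1 h).
k = −Δt / ln(Q₂/Q₁) = −1 / ln(8/10) = 4.48 h.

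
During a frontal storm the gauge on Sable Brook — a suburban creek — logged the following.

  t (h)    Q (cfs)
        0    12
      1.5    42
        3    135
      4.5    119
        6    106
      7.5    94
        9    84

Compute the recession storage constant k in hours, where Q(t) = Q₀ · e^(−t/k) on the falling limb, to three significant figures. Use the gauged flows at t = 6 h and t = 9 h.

k ≈ 12.9 h

On the falling limb, Q drops from 106 to 84 cfs between t = 6 h and t = 9 h (Δt = 3 h).
k = −Δt / ln(Q₂/Q₁) = −3 / ln(84/106) = 12.9 h.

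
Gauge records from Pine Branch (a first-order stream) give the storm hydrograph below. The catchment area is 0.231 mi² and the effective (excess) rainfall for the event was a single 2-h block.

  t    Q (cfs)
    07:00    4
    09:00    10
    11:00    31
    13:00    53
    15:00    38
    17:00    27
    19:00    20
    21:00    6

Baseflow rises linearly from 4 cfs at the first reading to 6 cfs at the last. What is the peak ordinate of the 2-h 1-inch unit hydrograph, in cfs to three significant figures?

U_p ≈ 24.1 cfs

Direct runoff: 0.00, 5.71, 26.43, 48.14, 32.86, 21.57, 14.29, 0.00 cfs; ΣQ_DR = 149.0 cfs, peak = 48.14 cfs.
Runoff depth d = ΣQ_DR·Δt / A = 149.0 × 7200 / (0.231 mi²) = 1.999 in.
The 1-inch UH is the DRH scaled by (1 in)/d, so U_p = 48.14 × 1/1.999 = 24.1 cfs.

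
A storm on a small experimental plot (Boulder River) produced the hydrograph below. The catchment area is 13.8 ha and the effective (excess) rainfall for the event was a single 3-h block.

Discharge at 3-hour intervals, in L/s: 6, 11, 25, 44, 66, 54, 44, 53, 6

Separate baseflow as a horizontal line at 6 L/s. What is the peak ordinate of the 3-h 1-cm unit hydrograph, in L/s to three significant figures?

U_p ≈ 30.1 L/s

Direct runoff: 0.0, 5.0, 19.0, 38.0, 60.0, 48.0, 38.0, 47.0, 0.0 L/s; ΣQ_DR = 255.0 L/s, peak = 60.0 L/s.
Runoff depth d = ΣQ_DR·Δt / A = 255.0 × 10800 / (13.8 ha) = 19.96 mm.
The 1-cm UH is the DRH scaled by (10 mm)/d, so U_p = 60.0 × 10/19.96 = 30.1 L/s.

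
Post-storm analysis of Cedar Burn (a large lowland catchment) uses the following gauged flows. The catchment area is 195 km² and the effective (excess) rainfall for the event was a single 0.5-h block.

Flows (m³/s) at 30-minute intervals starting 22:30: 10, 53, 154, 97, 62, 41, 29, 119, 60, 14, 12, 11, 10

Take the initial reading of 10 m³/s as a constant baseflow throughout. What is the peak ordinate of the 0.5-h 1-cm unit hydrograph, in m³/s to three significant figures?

U_p ≈ 288 m³/s

Direct runoff: 0.0, 43.0, 144.0, 87.0, 52.0, 31.0, 19.0, 109.0, 50.0, 4.0, 2.0, 1.0, 0.0 m³/s; ΣQ_DR = 542.0 m³/s, peak = 144.0 m³/s.
Runoff depth d = ΣQ_DR·Δt / A = 542.0 × 1800 / (195 km²) = 5.003 mm.
The 1-cm UH is the DRH scaled by (10 mm)/d, so U_p = 144.0 × 10/5.003 = 288 m³/s.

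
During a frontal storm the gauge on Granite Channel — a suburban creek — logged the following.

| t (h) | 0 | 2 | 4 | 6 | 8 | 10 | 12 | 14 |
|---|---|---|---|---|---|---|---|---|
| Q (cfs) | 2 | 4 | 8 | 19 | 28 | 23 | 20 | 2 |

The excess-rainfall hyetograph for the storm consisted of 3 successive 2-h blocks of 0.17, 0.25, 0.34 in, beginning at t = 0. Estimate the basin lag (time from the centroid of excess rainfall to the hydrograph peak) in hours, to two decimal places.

Centroid of excess rainfall: t_c = Σ P_i·t̄_i / ΣP_i = 3.4474 h (block centres at 1, 3, 5 h).
Hydrograph peak occurs at t = 8 h, so basin lag t_L = 8 − 3.4474 = 4.55 h.

t_L ≈ 4.55 h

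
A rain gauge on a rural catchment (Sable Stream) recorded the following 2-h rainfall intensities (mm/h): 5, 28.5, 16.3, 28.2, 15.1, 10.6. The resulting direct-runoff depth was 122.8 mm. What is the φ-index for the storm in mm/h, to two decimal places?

φ ≈ 7.46 mm/h

Only the 5 blocks with intensity above φ contribute runoff: 28.5, 16.3, 28.2, 15.1, 10.6 mm/h.
Σ(I−φ)·Δt = d  ⇒  (28.5+16.3+28.2+15.1+10.6 − 5φ)·2 = 122.8
φ = (98.70 − 122.8/2) / 5 = 7.46 mm/h.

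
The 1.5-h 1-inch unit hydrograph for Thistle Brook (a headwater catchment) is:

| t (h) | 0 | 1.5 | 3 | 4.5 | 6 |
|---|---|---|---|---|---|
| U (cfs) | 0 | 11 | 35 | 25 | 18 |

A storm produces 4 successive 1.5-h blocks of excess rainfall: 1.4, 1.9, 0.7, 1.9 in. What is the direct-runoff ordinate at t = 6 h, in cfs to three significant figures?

By discrete convolution, Q_j = Σ (P_i / 1 in) · U_{j−i}.
At t = 6 h (j=4): Q = (1.4/1)·18 + (1.9/1)·25 + (0.7/1)·35 + (1.9/1)·11 = 118 cfs.

Q ≈ 118 cfs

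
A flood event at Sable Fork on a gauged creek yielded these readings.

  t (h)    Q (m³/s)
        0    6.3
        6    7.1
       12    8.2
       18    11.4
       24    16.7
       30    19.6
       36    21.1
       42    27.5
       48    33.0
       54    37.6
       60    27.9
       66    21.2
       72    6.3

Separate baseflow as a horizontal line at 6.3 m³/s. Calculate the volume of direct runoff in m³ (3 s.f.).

Direct-runoff ordinates (Q − Q_b): 0.0, 0.8, 1.9, 5.1, 10.4, 13.3, 14.8, 21.2, 26.7, 31.3, 21.6, 14.9, 0.0 m³/s.
ΣQ_DR = 162.0 m³/s.
With Δt = 6 h = 21600 s, V = ΣQ_DR · Δt = 162.0 × 21600 = 3.50 × 10^6 m³.

V ≈ 3.50 × 10^6 m³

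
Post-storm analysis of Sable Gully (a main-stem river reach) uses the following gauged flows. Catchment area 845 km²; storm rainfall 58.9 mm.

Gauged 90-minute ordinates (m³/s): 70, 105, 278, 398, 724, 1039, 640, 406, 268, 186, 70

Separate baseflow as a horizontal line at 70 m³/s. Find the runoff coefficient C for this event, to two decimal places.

C ≈ 0.37

ΣQ_DR = 3414 m³/s; V = ΣQ_DR·Δt = 1.844 × 10^7 m³.
Runoff depth d = V / A = 21.82 mm.
C = d / P = 21.82 / 58.9 = 0.37.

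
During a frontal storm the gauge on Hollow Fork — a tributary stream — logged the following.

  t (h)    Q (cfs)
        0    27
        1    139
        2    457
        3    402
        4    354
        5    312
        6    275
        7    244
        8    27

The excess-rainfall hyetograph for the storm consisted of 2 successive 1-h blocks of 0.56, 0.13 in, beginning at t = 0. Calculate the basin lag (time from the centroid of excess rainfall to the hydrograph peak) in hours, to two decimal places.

Centroid of excess rainfall: t_c = Σ P_i·t̄_i / ΣP_i = 0.6884 h (block centres at 0.5, 1.5 h).
Hydrograph peak occurs at t = 2 h, so basin lag t_L = 2 − 0.6884 = 1.31 h.

t_L ≈ 1.31 h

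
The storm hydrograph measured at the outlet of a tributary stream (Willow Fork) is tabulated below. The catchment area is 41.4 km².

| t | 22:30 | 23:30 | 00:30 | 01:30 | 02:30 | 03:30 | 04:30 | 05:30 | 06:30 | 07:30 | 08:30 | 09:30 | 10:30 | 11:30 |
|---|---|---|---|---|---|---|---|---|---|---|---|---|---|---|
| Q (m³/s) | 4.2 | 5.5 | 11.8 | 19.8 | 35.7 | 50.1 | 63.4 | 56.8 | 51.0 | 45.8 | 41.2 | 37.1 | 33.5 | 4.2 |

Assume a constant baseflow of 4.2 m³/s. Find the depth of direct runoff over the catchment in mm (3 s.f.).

d ≈ 34.9 mm

Direct runoff: 0.0, 1.3, 7.6, 15.6, 31.5, 45.9, 59.2, 52.6, 46.8, 41.6, 37.0, 32.9, 29.3, 0.0 m³/s; ΣQ_DR = 401.3 m³/s.
V = ΣQ_DR · Δt = 401.3 × 3600 s = 1.445 × 10^6 m³.
Over A = 41.4 km², depth = V / A = 34.9 mm.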